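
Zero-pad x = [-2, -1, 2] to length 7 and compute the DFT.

Original 3-point DFT: [-1, -2.5000+2.5981i, -2.5000-2.5981i]
Zero-padded 7-point DFT provides frequency interpolation.

DFT_7([x, 0, ...]) = [-1, -3.0685-1.1680i, -3.5794+1.8427i, 0.1479+1.9975i, 0.1479-1.9975i, -3.5794-1.8427i, -3.0685+1.1680i]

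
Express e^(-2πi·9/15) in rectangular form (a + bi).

ω_15^9 = e^(-2πi·9/15)
= cos(-2π·9/15) + i·sin(-2π·9/15)
= cos(-18π/15) + i·sin(-18π/15)

ω_15^9 = cos(-18π/15) + i·sin(-18π/15) = -0.8090+0.5878i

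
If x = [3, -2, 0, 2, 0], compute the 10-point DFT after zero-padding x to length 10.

Original 5-point DFT: [3, 0.7639+3.0777i, 5.2361-0.7265i, 5.2361+0.7265i, 0.7639-3.0777i]
Zero-padded 10-point DFT provides frequency interpolation.

DFT_10([x, 0, ...]) = [3, 0.7639-0.7265i, 0.7639+3.0777i, 5.2361+3.0777i, 5.2361-0.7265i, 3, 5.2361+0.7265i, 5.2361-3.0777i, 0.7639-3.0777i, 0.7639+0.7265i]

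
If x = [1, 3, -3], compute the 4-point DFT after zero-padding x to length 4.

Original 3-point DFT: [1, 1.0000-5.1962i, 1.0000+5.1962i]
Zero-padded 4-point DFT provides frequency interpolation.

DFT_4([x, 0, ...]) = [1, 4-3i, -5, 4+3i]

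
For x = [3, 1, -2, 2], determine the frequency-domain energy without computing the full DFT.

Parseval: Σ|x[n]|² = (1/N)Σ|X[k]|², so Σ|X[k]|² = N·Σ|x[n]|² = 4·18.0000

Σ|X[k]|² = N·Σ|x[n]|² = 4·18.0000 = 72.0000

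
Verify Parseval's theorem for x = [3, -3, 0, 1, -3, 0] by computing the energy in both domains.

Time domain:
Σ|x[n]|² = |3|² + |-3|² + |0|² + |1|² + |-3|² + |0|² = 28.0000

Frequency domain:
(1/6)Σ|X[k]|² = (1/6)(|-2|² + |2|² + |7.0000+5.1962i|² + |2|² + |7.0000-5.1962i|² + |2|²) = (1/6)·168.0000 = 28.0000

Both sides agree, confirming Parseval's theorem.

Σ|x[n]|² = (1/N)Σ|X[k]|² = 28.0000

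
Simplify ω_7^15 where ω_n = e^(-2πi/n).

Since ω_7^7 = 1, powers reduce modulo 7.
15 mod 7 = 1
So ω_7^15 = ω_7^1 = e^(-2πi·1/7)

ω_7^15 = ω_7^1 = 0.6235-0.7818i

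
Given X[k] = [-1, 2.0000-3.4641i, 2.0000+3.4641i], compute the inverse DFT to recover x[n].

x[n] = (1/3) Σ(k=0 to 2) X[k] · e^(2πikn/3)

Computing each x[n]:
x[0] = 1
x[1] = 1
x[2] = -3

x = [1, 1, -3]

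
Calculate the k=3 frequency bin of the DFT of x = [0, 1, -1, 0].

X[3] = Σ(n=0 to 3) x[n] · ω_4^(3n) where ω_4 = e^(-2πi/4)
= (0)·ω_4^0 + (1)·ω_4^3 + (-1)·ω_4^6 + (0)·ω_4^9

X[3] = 1+1i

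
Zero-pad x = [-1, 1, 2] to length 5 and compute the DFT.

Original 3-point DFT: [2, -2.5000+0.8660i, -2.5000-0.8660i]
Zero-padded 5-point DFT provides frequency interpolation.

DFT_5([x, 0, ...]) = [2, -2.3090-2.1266i, -1.1910+1.3143i, -1.1910-1.3143i, -2.3090+2.1266i]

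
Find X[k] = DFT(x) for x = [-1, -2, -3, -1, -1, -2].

X[k] = Σ(n=0 to 5) x[n] · ω_6^(nk)
where ω_6 = e^(-2πi/6)

Computing each X[k]:
X[0] = -10
X[1] = 1.7321i
X[2] = 2.0000-1.7321i
X[3] = 0
X[4] = 2.0000+1.7321i
X[5] = -1.7321i

X = [-10, 1.7321i, 2.0000-1.7321i, 0, 2.0000+1.7321i, -1.7321i]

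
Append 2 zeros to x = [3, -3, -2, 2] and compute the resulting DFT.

Original 4-point DFT: [0, 5+5i, 2, 5-5i]
Zero-padded 6-point DFT provides frequency interpolation.

DFT_6([x, 0, ...]) = [0, 0.5000+4.3301i, 7.5000+0.8660i, 2, 7.5000-0.8660i, 0.5000-4.3301i]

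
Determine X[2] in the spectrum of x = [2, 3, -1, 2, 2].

X[2] = Σ(n=0 to 4) x[n] · ω_5^(2n) where ω_5 = e^(-2πi/5)
= (2)·ω_5^0 + (3)·ω_5^2 + (-1)·ω_5^4 + (2)·ω_5^6 + (2)·ω_5^8

X[2] = -1.7361-3.4410i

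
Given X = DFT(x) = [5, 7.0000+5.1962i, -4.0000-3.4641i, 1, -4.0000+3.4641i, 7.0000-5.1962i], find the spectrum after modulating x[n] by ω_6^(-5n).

Modulation property: DFT(ω_6^(-5n)·x[n]) = X[(k-5) mod 6], so circularly shift X by 5 positions.

X[k-5] = [7.0000+5.1962i, -4.0000-3.4641i, 1, -4.0000+3.4641i, 7.0000-5.1962i, 5]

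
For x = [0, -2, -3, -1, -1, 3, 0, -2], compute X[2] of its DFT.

X[2] = Σ(n=0 to 7) x[n] · ω_8^(2n) where ω_8 = e^(-2πi/8)
= (0)·ω_8^0 + (-2)·ω_8^2 + (-3)·ω_8^4 + (-1)·ω_8^6 + (-1)·ω_8^8 + (3)·ω_8^10 + (0)·ω_8^12 + (-2)·ω_8^14

X[2] = 2-4i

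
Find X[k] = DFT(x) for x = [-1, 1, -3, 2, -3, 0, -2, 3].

X[k] = Σ(n=0 to 7) x[n] · ω_8^(nk)
where ω_8 = e^(-2πi/8)

Computing each X[k]:
X[0] = -3
X[1] = 3.4142+1.0000i
X[2] = 1+4i
X[3] = 0.5858-1.0000i
X[4] = -15
X[5] = 0.5858+1.0000i
X[6] = 1-4i
X[7] = 3.4142-1.0000i

X = [-3, 3.4142+1.0000i, 1+4i, 0.5858-1.0000i, -15, 0.5858+1.0000i, 1-4i, 3.4142-1.0000i]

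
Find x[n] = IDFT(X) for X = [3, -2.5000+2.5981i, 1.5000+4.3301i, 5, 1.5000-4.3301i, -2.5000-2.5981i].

x[n] = (1/6) Σ(k=0 to 5) X[k] · e^(2πikn/6)

Computing each x[n]:
x[0] = 1
x[1] = -3
x[2] = 2
x[3] = 1
x[4] = 1
x[5] = 1

x = [1, -3, 2, 1, 1, 1]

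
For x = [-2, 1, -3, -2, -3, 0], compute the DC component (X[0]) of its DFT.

X[0] = Σ(n=0 to 5) x[n] · ω_6^0 = Σ x[n]
= (-2) + (1) + (-3) + (-2) + (-3) + (0)

X[0] = -9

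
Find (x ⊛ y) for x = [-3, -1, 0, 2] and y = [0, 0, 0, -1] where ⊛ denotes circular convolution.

(x ⊛ y)[n] = Σ(m=0 to 3) x[m] · y[(n-m) mod 4]

Computing each output sample:
(x ⊛ y)[0] = 1
(x ⊛ y)[1] = 0
(x ⊛ y)[2] = -2
(x ⊛ y)[3] = 3

x ⊛ y = [1, 0, -2, 3]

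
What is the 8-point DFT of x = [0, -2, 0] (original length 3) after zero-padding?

Original 3-point DFT: [-2, 1.0000+1.7321i, 1.0000-1.7321i]
Zero-padded 8-point DFT provides frequency interpolation.

DFT_8([x, 0, ...]) = [-2, -1.4142+1.4142i, 2i, 1.4142+1.4142i, 2, 1.4142-1.4142i, -2i, -1.4142-1.4142i]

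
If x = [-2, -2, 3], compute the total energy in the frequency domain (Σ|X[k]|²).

Parseval: Σ|x[n]|² = (1/N)Σ|X[k]|², so Σ|X[k]|² = N·Σ|x[n]|² = 3·17.0000

Σ|X[k]|² = N·Σ|x[n]|² = 3·17.0000 = 51.0000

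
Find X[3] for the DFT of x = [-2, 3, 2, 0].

X[3] = Σ(n=0 to 3) x[n] · ω_4^(3n) where ω_4 = e^(-2πi/4)
= (-2)·ω_4^0 + (3)·ω_4^3 + (2)·ω_4^6 + (0)·ω_4^9

X[3] = -4+3i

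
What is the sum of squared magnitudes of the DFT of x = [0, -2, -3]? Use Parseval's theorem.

Parseval: Σ|x[n]|² = (1/N)Σ|X[k]|², so Σ|X[k]|² = N·Σ|x[n]|² = 3·13.0000

Σ|X[k]|² = N·Σ|x[n]|² = 3·13.0000 = 39.0000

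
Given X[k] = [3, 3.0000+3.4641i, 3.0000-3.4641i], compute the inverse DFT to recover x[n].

x[n] = (1/3) Σ(k=0 to 2) X[k] · e^(2πikn/3)

Computing each x[n]:
x[0] = 3
x[1] = -2
x[2] = 2

x = [3, -2, 2]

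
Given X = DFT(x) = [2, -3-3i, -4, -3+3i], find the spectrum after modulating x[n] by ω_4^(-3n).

Modulation property: DFT(ω_4^(-3n)·x[n]) = X[(k-3) mod 4], so circularly shift X by 3 positions.

X[k-3] = [-3-3i, -4, -3+3i, 2]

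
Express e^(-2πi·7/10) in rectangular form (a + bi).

ω_10^7 = e^(-2πi·7/10)
= cos(-2π·7/10) + i·sin(-2π·7/10)
= cos(-14π/10) + i·sin(-14π/10)

ω_10^7 = cos(-14π/10) + i·sin(-14π/10) = -0.3090+0.9511i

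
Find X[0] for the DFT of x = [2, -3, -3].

X[0] = Σ(n=0 to 2) x[n] · ω_3^0 = Σ x[n]
= (2) + (-3) + (-3)

X[0] = -4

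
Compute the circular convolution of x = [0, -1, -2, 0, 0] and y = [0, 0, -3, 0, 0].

(x ⊛ y)[n] = Σ(m=0 to 4) x[m] · y[(n-m) mod 5]

Computing each output sample:
(x ⊛ y)[0] = 0
(x ⊛ y)[1] = 0
(x ⊛ y)[2] = 0
(x ⊛ y)[3] = 3
(x ⊛ y)[4] = 6

x ⊛ y = [0, 0, 0, 3, 6]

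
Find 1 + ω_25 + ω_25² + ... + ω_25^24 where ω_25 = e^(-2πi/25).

Sum of all nth roots of unity equals 0 for n > 1 (geometric series with r ≠ 1).

0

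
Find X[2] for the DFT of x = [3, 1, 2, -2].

X[2] = Σ(n=0 to 3) x[n] · ω_4^(2n) where ω_4 = e^(-2πi/4)
= (3)·ω_4^0 + (1)·ω_4^2 + (2)·ω_4^4 + (-2)·ω_4^6

X[2] = 6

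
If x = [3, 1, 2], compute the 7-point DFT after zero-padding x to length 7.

Original 3-point DFT: [6, 1.5000+0.8660i, 1.5000-0.8660i]
Zero-padded 7-point DFT provides frequency interpolation.

DFT_7([x, 0, ...]) = [6, 3.1784-2.7317i, 0.9755-0.1072i, 3.3460+1.1298i, 3.3460-1.1298i, 0.9755+0.1072i, 3.1784+2.7317i]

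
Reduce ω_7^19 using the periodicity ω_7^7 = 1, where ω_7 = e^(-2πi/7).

Since ω_7^7 = 1, powers reduce modulo 7.
19 mod 7 = 5
So ω_7^19 = ω_7^5 = e^(-2πi·5/7)

ω_7^19 = ω_7^5 = -0.2225+0.9749i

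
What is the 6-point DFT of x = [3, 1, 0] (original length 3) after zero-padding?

Original 3-point DFT: [4, 2.5000-0.8660i, 2.5000+0.8660i]
Zero-padded 6-point DFT provides frequency interpolation.

DFT_6([x, 0, ...]) = [4, 3.5000-0.8660i, 2.5000-0.8660i, 2, 2.5000+0.8660i, 3.5000+0.8660i]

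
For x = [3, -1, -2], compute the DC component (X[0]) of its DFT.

X[0] = Σ(n=0 to 2) x[n] · ω_3^0 = Σ x[n]
= (3) + (-1) + (-2)

X[0] = 0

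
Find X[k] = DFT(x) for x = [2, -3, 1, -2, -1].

X[k] = Σ(n=0 to 4) x[n] · ω_5^(nk)
where ω_5 = e^(-2πi/5)

Computing each X[k]:
X[0] = -3
X[1] = 1.5729+0.1388i
X[2] = 4.9271+4.0287i
X[3] = 4.9271-4.0287i
X[4] = 1.5729-0.1388i

X = [-3, 1.5729+0.1388i, 4.9271+4.0287i, 4.9271-4.0287i, 1.5729-0.1388i]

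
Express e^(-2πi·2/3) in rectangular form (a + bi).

ω_3^2 = e^(-2πi·2/3)
= cos(-2π·2/3) + i·sin(-2π·2/3)
= cos(-4π/3) + i·sin(-4π/3)

ω_3^2 = cos(-4π/3) + i·sin(-4π/3) = -0.5000+0.8660i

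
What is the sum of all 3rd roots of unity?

Sum of all nth roots of unity equals 0 for n > 1 (geometric series with r ≠ 1).

0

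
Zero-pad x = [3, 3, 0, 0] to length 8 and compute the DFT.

Original 4-point DFT: [6, 3-3i, 0, 3+3i]
Zero-padded 8-point DFT provides frequency interpolation.

DFT_8([x, 0, ...]) = [6, 5.1213-2.1213i, 3-3i, 0.8787-2.1213i, 0, 0.8787+2.1213i, 3+3i, 5.1213+2.1213i]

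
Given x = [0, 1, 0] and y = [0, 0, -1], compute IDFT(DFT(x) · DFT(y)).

(x ⊛ y)[n] = Σ(m=0 to 2) x[m] · y[(n-m) mod 3]

Computing each output sample:
(x ⊛ y)[0] = -1
(x ⊛ y)[1] = 0
(x ⊛ y)[2] = 0

x ⊛ y = [-1, 0, 0]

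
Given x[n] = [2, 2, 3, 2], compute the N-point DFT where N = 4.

X[k] = Σ(n=0 to 3) x[n] · ω_4^(nk)
where ω_4 = e^(-2πi/4)

Computing each X[k]:
X[0] = 9
X[1] = -1
X[2] = 1
X[3] = -1

X = [9, -1, 1, -1]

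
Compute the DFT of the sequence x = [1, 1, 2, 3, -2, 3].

X[k] = Σ(n=0 to 5) x[n] · ω_6^(nk)
where ω_6 = e^(-2πi/6)

Computing each X[k]:
X[0] = 8
X[1] = -1.7321i
X[2] = 2.0000+5.1962i
X[3] = -6
X[4] = 2.0000-5.1962i
X[5] = 1.7321i

X = [8, -1.7321i, 2.0000+5.1962i, -6, 2.0000-5.1962i, 1.7321i]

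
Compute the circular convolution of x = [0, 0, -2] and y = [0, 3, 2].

(x ⊛ y)[n] = Σ(m=0 to 2) x[m] · y[(n-m) mod 3]

Computing each output sample:
(x ⊛ y)[0] = -6
(x ⊛ y)[1] = -4
(x ⊛ y)[2] = 0

x ⊛ y = [-6, -4, 0]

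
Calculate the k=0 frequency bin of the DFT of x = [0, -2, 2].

X[0] = Σ(n=0 to 2) x[n] · ω_3^0 = Σ x[n]
= (0) + (-2) + (2)

X[0] = 0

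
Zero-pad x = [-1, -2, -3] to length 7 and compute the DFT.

Original 3-point DFT: [-6, 1.5000-0.8660i, 1.5000+0.8660i]
Zero-padded 7-point DFT provides frequency interpolation.

DFT_7([x, 0, ...]) = [-6, -1.5794+4.4884i, 2.1479+0.6482i, -1.0685-1.4777i, -1.0685+1.4777i, 2.1479-0.6482i, -1.5794-4.4884i]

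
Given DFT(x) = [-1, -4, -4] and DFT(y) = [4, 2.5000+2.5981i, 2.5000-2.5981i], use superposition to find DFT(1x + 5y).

By linearity: DFT(1x + 5y) = 1·DFT(x) + 5·DFT(y)
= 1·[-1, -4, -4] + 5·[4, 2.5000+2.5981i, 2.5000-2.5981i]

Computing element-wise:
Z[0] = 1·(-1) + 5·(4) = 19
Z[1] = 1·(-4) + 5·(2.5000+2.5981i) = 8.5000+12.9905i
Z[2] = 1·(-4) + 5·(2.5000-2.5981i) = 8.5000-12.9905i

DFT(1x + 5y) = 1·X + 5·Y = [19, 8.5000+12.9905i, 8.5000-12.9905i]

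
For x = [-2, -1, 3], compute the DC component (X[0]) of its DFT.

X[0] = Σ(n=0 to 2) x[n] · ω_3^0 = Σ x[n]
= (-2) + (-1) + (3)

X[0] = 0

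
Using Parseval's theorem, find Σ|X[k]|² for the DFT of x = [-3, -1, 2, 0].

Parseval: Σ|x[n]|² = (1/N)Σ|X[k]|², so Σ|X[k]|² = N·Σ|x[n]|² = 4·14.0000

Σ|X[k]|² = N·Σ|x[n]|² = 4·14.0000 = 56.0000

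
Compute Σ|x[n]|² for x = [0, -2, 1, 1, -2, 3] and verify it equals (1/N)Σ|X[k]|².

Time domain:
Σ|x[n]|² = |0|² + |-2|² + |1|² + |1|² + |-2|² + |3|² = 19.0000

Frequency domain:
(1/6)Σ|X[k]|² = (1/6)(|1|² + |1.7321i|² + |1.0000+6.9282i|² + |-3|² + |1.0000-6.9282i|² + |-1.7321i|²) = (1/6)·114.0000 = 19.0000

Both sides agree, confirming Parseval's theorem.

Σ|x[n]|² = (1/N)Σ|X[k]|² = 19.0000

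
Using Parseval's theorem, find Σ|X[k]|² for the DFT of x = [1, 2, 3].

Parseval: Σ|x[n]|² = (1/N)Σ|X[k]|², so Σ|X[k]|² = N·Σ|x[n]|² = 3·14.0000

Σ|X[k]|² = N·Σ|x[n]|² = 3·14.0000 = 42.0000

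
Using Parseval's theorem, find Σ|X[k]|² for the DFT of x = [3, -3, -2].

Parseval: Σ|x[n]|² = (1/N)Σ|X[k]|², so Σ|X[k]|² = N·Σ|x[n]|² = 3·22.0000

Σ|X[k]|² = N·Σ|x[n]|² = 3·22.0000 = 66.0000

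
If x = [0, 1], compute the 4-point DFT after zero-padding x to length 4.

Original 2-point DFT: [1, -1]
Zero-padded 4-point DFT provides frequency interpolation.

DFT_4([x, 0, ...]) = [1, -1i, -1, 1i]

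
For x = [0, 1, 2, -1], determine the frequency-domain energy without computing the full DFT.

Parseval: Σ|x[n]|² = (1/N)Σ|X[k]|², so Σ|X[k]|² = N·Σ|x[n]|² = 4·6.0000

Σ|X[k]|² = N·Σ|x[n]|² = 4·6.0000 = 24.0000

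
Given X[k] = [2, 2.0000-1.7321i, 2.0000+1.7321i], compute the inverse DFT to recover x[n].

x[n] = (1/3) Σ(k=0 to 2) X[k] · e^(2πikn/3)

Computing each x[n]:
x[0] = 2
x[1] = 1
x[2] = -1

x = [2, 1, -1]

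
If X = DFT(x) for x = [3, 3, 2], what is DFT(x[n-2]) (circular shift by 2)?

Time shift by 2: X_shifted[k] = ω_3^(2k) · X[k]
Shifted x = [3, 2, 3]

DFT(x[n-2]) = [8, 0.5000+0.8660i, 0.5000-0.8660i]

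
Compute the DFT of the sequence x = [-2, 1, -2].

X[k] = Σ(n=0 to 2) x[n] · ω_3^(nk)
where ω_3 = e^(-2πi/3)

Computing each X[k]:
X[0] = -3
X[1] = -1.5000-2.5981i
X[2] = -1.5000+2.5981i

X = [-3, -1.5000-2.5981i, -1.5000+2.5981i]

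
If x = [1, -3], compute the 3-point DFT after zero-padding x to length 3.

Original 2-point DFT: [-2, 4]
Zero-padded 3-point DFT provides frequency interpolation.

DFT_3([x, 0, ...]) = [-2, 2.5000+2.5981i, 2.5000-2.5981i]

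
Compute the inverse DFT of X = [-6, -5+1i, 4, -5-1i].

x[n] = (1/4) Σ(k=0 to 3) X[k] · e^(2πikn/4)

Computing each x[n]:
x[0] = -3
x[1] = -3
x[2] = 2
x[3] = -2

x = [-3, -3, 2, -2]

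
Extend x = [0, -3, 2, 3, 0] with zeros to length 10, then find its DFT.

Original 5-point DFT: [2, -4.9721+3.4410i, 3.9721+0.8123i, 3.9721-0.8123i, -4.9721-3.4410i]
Zero-padded 10-point DFT provides frequency interpolation.

DFT_10([x, 0, ...]) = [2, -2.7361-2.9919i, -4.9721+3.4410i, 1.7361+5.7921i, 3.9721+0.8123i, 2, 3.9721-0.8123i, 1.7361-5.7921i, -4.9721-3.4410i, -2.7361+2.9919i]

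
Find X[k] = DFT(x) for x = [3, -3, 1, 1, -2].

X[k] = Σ(n=0 to 4) x[n] · ω_5^(nk)
where ω_5 = e^(-2πi/5)

Computing each X[k]:
X[0] = 0
X[1] = -0.1631+0.9511i
X[2] = 7.6631+0.5878i
X[3] = 7.6631-0.5878i
X[4] = -0.1631-0.9511i

X = [0, -0.1631+0.9511i, 7.6631+0.5878i, 7.6631-0.5878i, -0.1631-0.9511i]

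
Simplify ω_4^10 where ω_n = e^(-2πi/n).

Since ω_4^4 = 1, powers reduce modulo 4.
10 mod 4 = 2
So ω_4^10 = ω_4^2 = e^(-2πi·2/4)

ω_4^10 = ω_4^2 = -1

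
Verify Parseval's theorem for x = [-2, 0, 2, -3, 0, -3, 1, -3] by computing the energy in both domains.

Time domain:
Σ|x[n]|² = |-2|² + |0|² + |2|² + |-3|² + |0|² + |-3|² + |1|² + |-3|² = 36.0000

Frequency domain:
(1/8)Σ|X[k]|² = (1/8)(|-8|² + |0.1213-3.1213i|² + |-5-3i|² + |-4.1213-1.1213i|² + |10|² + |-4.1213+1.1213i|² + |-5+3i|² + |0.1213+3.1213i|²) = (1/8)·288.0000 = 36.0000

Both sides agree, confirming Parseval's theorem.

Σ|x[n]|² = (1/N)Σ|X[k]|² = 36.0000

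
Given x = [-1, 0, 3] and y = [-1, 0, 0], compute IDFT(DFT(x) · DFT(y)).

(x ⊛ y)[n] = Σ(m=0 to 2) x[m] · y[(n-m) mod 3]

Computing each output sample:
(x ⊛ y)[0] = 1
(x ⊛ y)[1] = 0
(x ⊛ y)[2] = -3

x ⊛ y = [1, 0, -3]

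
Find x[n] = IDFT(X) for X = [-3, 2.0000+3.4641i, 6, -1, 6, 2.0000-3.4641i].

x[n] = (1/6) Σ(k=0 to 5) X[k] · e^(2πikn/6)

Computing each x[n]:
x[0] = 2
x[1] = -2
x[2] = -3
x[3] = 1
x[4] = -1
x[5] = 0

x = [2, -2, -3, 1, -1, 0]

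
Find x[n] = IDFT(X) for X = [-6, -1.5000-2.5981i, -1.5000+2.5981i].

x[n] = (1/3) Σ(k=0 to 2) X[k] · e^(2πikn/3)

Computing each x[n]:
x[0] = -3
x[1] = 0
x[2] = -3

x = [-3, 0, -3]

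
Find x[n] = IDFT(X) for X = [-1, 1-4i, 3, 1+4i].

x[n] = (1/4) Σ(k=0 to 3) X[k] · e^(2πikn/4)

Computing each x[n]:
x[0] = 1
x[1] = 1
x[2] = 0
x[3] = -3

x = [1, 1, 0, -3]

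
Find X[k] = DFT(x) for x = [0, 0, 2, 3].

X[k] = Σ(n=0 to 3) x[n] · ω_4^(nk)
where ω_4 = e^(-2πi/4)

Computing each X[k]:
X[0] = 5
X[1] = -2+3i
X[2] = -1
X[3] = -2-3i

X = [5, -2+3i, -1, -2-3i]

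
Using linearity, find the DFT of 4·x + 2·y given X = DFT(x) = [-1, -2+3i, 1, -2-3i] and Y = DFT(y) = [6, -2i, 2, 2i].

By linearity: DFT(4x + 2y) = 4·DFT(x) + 2·DFT(y)
= 4·[-1, -2+3i, 1, -2-3i] + 2·[6, -2i, 2, 2i]

Computing element-wise:
Z[0] = 4·(-1) + 2·(6) = 8
Z[1] = 4·(-2+3i) + 2·(-2i) = -8+8i
Z[2] = 4·(1) + 2·(2) = 8
Z[3] = 4·(-2-3i) + 2·(2i) = -8-8i

DFT(4x + 2y) = 4·X + 2·Y = [8, -8+8i, 8, -8-8i]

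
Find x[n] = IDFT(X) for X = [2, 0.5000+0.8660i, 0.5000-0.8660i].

x[n] = (1/3) Σ(k=0 to 2) X[k] · e^(2πikn/3)

Computing each x[n]:
x[0] = 1
x[1] = 0
x[2] = 1

x = [1, 0, 1]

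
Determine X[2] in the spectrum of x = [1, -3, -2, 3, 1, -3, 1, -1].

X[2] = Σ(n=0 to 7) x[n] · ω_8^(2n) where ω_8 = e^(-2πi/8)
= (1)·ω_8^0 + (-3)·ω_8^2 + (-2)·ω_8^4 + (3)·ω_8^6 + (1)·ω_8^8 + (-3)·ω_8^10 + (1)·ω_8^12 + (-1)·ω_8^14

X[2] = 3+8i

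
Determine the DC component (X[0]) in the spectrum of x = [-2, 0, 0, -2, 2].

X[0] = Σ(n=0 to 4) x[n] · ω_5^0 = Σ x[n]
= (-2) + (0) + (0) + (-2) + (2)

X[0] = -2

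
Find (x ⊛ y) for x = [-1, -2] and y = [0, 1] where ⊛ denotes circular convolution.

(x ⊛ y)[n] = Σ(m=0 to 1) x[m] · y[(n-m) mod 2]

Computing each output sample:
(x ⊛ y)[0] = -2
(x ⊛ y)[1] = -1

x ⊛ y = [-2, -1]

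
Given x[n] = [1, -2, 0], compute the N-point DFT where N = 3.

X[k] = Σ(n=0 to 2) x[n] · ω_3^(nk)
where ω_3 = e^(-2πi/3)

Computing each X[k]:
X[0] = -1
X[1] = 2.0000+1.7321i
X[2] = 2.0000-1.7321i

X = [-1, 2.0000+1.7321i, 2.0000-1.7321i]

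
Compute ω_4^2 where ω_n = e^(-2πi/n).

ω_4^2 = e^(-2πi·2/4)
= cos(-2π·2/4) + i·sin(-2π·2/4)
= cos(-4π/4) + i·sin(-4π/4)

ω_4^2 = cos(-4π/4) + i·sin(-4π/4) = -1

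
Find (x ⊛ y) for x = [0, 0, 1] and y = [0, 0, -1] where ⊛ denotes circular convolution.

(x ⊛ y)[n] = Σ(m=0 to 2) x[m] · y[(n-m) mod 3]

Computing each output sample:
(x ⊛ y)[0] = 0
(x ⊛ y)[1] = -1
(x ⊛ y)[2] = 0

x ⊛ y = [0, -1, 0]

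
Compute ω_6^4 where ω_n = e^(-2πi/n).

ω_6^4 = e^(-2πi·4/6)
= cos(-2π·4/6) + i·sin(-2π·4/6)
= cos(-8π/6) + i·sin(-8π/6)

ω_6^4 = cos(-8π/6) + i·sin(-8π/6) = -0.5000+0.8660i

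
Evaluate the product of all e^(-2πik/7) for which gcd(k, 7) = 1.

The primitive 7th roots of unity are ω_7^k for k coprime to 7: k ∈ {1, 2, 3, 4, 5, 6}
Their product equals the constant term of the cyclotomic polynomial Φ_7(x) up to sign.
For n ≥ 3, the product of all primitive nth roots of unity is 1. (For n=1 it is 1; for n=2 it is -1.)

1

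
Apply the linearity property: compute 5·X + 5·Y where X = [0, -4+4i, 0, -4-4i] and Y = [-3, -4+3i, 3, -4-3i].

By linearity: DFT(5x + 5y) = 5·DFT(x) + 5·DFT(y)
= 5·[0, -4+4i, 0, -4-4i] + 5·[-3, -4+3i, 3, -4-3i]

Computing element-wise:
Z[0] = 5·(0) + 5·(-3) = -15
Z[1] = 5·(-4+4i) + 5·(-4+3i) = -40+35i
Z[2] = 5·(0) + 5·(3) = 15
Z[3] = 5·(-4-4i) + 5·(-4-3i) = -40-35i

DFT(5x + 5y) = 5·X + 5·Y = [-15, -40+35i, 15, -40-35i]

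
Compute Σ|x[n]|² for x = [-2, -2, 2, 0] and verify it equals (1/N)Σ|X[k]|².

Time domain:
Σ|x[n]|² = |-2|² + |-2|² + |2|² + |0|² = 12.0000

Frequency domain:
(1/4)Σ|X[k]|² = (1/4)(|-2|² + |-4+2i|² + |2|² + |-4-2i|²) = (1/4)·48.0000 = 12.0000

Both sides agree, confirming Parseval's theorem.

Σ|x[n]|² = (1/N)Σ|X[k]|² = 12.0000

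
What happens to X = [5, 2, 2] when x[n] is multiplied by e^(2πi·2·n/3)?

Modulation property: DFT(ω_3^(-2n)·x[n]) = X[(k-2) mod 3], so circularly shift X by 2 positions.

X[k-2] = [2, 2, 5]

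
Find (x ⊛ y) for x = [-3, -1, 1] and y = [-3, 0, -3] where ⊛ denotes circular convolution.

(x ⊛ y)[n] = Σ(m=0 to 2) x[m] · y[(n-m) mod 3]

Computing each output sample:
(x ⊛ y)[0] = 12
(x ⊛ y)[1] = 0
(x ⊛ y)[2] = 6

x ⊛ y = [12, 0, 6]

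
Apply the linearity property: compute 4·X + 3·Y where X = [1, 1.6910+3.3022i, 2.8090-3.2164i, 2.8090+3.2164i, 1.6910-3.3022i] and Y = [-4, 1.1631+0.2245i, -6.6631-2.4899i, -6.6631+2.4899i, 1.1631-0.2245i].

By linearity: DFT(4x + 3y) = 4·DFT(x) + 3·DFT(y)
= 4·[1, 1.6910+3.3022i, 2.8090-3.2164i, 2.8090+3.2164i, 1.6910-3.3022i] + 3·[-4, 1.1631+0.2245i, -6.6631-2.4899i, -6.6631+2.4899i, 1.1631-0.2245i]

Computing element-wise:
Z[0] = 4·(1) + 3·(-4) = -8
Z[1] = 4·(1.6910+3.3022i) + 3·(1.1631+0.2245i) = 10.2533+13.8823i
Z[2] = 4·(2.8090-3.2164i) + 3·(-6.6631-2.4899i) = -8.7533-20.3353i
Z[3] = 4·(2.8090+3.2164i) + 3·(-6.6631+2.4899i) = -8.7533+20.3353i
Z[4] = 4·(1.6910-3.3022i) + 3·(1.1631-0.2245i) = 10.2533-13.8823i

DFT(4x + 3y) = 4·X + 3·Y = [-8, 10.2533+13.8823i, -8.7533-20.3353i, -8.7533+20.3353i, 10.2533-13.8823i]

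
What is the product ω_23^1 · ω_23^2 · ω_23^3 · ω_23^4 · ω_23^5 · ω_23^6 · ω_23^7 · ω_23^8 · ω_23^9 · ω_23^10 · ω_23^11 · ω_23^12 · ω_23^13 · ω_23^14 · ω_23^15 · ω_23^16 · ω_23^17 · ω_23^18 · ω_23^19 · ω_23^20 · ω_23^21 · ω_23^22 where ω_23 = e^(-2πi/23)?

The primitive 23rd roots of unity are ω_23^k for k coprime to 23: k ∈ {1, 2, 3, 4, 5, 6, 7, 8, 9, 10, 11, 12, 13, 14, 15, 16, 17, 18, 19, 20, 21, 22}
Their product equals the constant term of the cyclotomic polynomial Φ_23(x) up to sign.
For n ≥ 3, the product of all primitive nth roots of unity is 1. (For n=1 it is 1; for n=2 it is -1.)

1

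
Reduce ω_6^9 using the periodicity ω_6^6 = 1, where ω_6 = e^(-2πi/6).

Since ω_6^6 = 1, powers reduce modulo 6.
9 mod 6 = 3
So ω_6^9 = ω_6^3 = e^(-2πi·3/6)

ω_6^9 = ω_6^3 = -1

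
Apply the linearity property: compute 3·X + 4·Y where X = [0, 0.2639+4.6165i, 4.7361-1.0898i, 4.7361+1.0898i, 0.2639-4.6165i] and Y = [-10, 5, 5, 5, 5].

By linearity: DFT(3x + 4y) = 3·DFT(x) + 4·DFT(y)
= 3·[0, 0.2639+4.6165i, 4.7361-1.0898i, 4.7361+1.0898i, 0.2639-4.6165i] + 4·[-10, 5, 5, 5, 5]

Computing element-wise:
Z[0] = 3·(0) + 4·(-10) = -40
Z[1] = 3·(0.2639+4.6165i) + 4·(5) = 20.7917+13.8495i
Z[2] = 3·(4.7361-1.0898i) + 4·(5) = 34.2083-3.2694i
Z[3] = 3·(4.7361+1.0898i) + 4·(5) = 34.2083+3.2694i
Z[4] = 3·(0.2639-4.6165i) + 4·(5) = 20.7917-13.8495i

DFT(3x + 4y) = 3·X + 4·Y = [-40, 20.7917+13.8495i, 34.2083-3.2694i, 34.2083+3.2694i, 20.7917-13.8495i]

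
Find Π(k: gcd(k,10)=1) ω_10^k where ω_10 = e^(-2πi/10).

The primitive 10th roots of unity are ω_10^k for k coprime to 10: k ∈ {1, 3, 7, 9}
Their product equals the constant term of the cyclotomic polynomial Φ_10(x) up to sign.
For n ≥ 3, the product of all primitive nth roots of unity is 1. (For n=1 it is 1; for n=2 it is -1.)

1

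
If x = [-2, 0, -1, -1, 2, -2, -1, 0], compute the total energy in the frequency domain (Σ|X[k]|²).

Parseval: Σ|x[n]|² = (1/N)Σ|X[k]|², so Σ|X[k]|² = N·Σ|x[n]|² = 8·15.0000

Σ|X[k]|² = N·Σ|x[n]|² = 8·15.0000 = 120.0000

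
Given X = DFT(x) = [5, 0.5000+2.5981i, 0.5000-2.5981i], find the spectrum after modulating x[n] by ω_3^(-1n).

Modulation property: DFT(ω_3^(-1n)·x[n]) = X[(k-1) mod 3], so circularly shift X by 1 positions.

X[k-1] = [0.5000-2.5981i, 5, 0.5000+2.5981i]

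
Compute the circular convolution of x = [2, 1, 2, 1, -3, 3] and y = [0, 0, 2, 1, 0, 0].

(x ⊛ y)[n] = Σ(m=0 to 5) x[m] · y[(n-m) mod 6]

Computing each output sample:
(x ⊛ y)[0] = -5
(x ⊛ y)[1] = 3
(x ⊛ y)[2] = 7
(x ⊛ y)[3] = 4
(x ⊛ y)[4] = 5
(x ⊛ y)[5] = 4

x ⊛ y = [-5, 3, 7, 4, 5, 4]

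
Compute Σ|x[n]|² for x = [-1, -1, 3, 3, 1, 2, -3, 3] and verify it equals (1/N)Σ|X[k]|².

Time domain:
Σ|x[n]|² = |-1|² + |-1|² + |3|² + |3|² + |1|² + |2|² + |-3|² + |3|² = 43.0000

Frequency domain:
(1/8)Σ|X[k]|² = (1/8)(|7|² + |-4.1213-3.8787i|² + |5i|² + |0.1213+8.1213i|² + |-7|² + |0.1213-8.1213i|² + |-5i|² + |-4.1213+3.8787i|²) = (1/8)·344.0000 = 43.0000

Both sides agree, confirming Parseval's theorem.

Σ|x[n]|² = (1/N)Σ|X[k]|² = 43.0000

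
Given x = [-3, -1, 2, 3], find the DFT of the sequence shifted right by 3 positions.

Time shift by 3: X_shifted[k] = ω_4^(3k) · X[k]
Shifted x = [-1, 2, 3, -3]

DFT(x[n-3]) = [1, -4-5i, 3, -4+5i]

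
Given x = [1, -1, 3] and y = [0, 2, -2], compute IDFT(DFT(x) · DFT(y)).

(x ⊛ y)[n] = Σ(m=0 to 2) x[m] · y[(n-m) mod 3]

Computing each output sample:
(x ⊛ y)[0] = 8
(x ⊛ y)[1] = -4
(x ⊛ y)[2] = -4

x ⊛ y = [8, -4, -4]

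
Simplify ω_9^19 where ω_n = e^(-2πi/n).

Since ω_9^9 = 1, powers reduce modulo 9.
19 mod 9 = 1
So ω_9^19 = ω_9^1 = e^(-2πi·1/9)

ω_9^19 = ω_9^1 = 0.7660-0.6428i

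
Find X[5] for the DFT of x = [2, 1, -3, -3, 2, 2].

X[5] = Σ(n=0 to 5) x[n] · ω_6^(5n) where ω_6 = e^(-2πi/6)
= (2)·ω_6^0 + (1)·ω_6^5 + (-3)·ω_6^10 + (-3)·ω_6^15 + (2)·ω_6^20 + (2)·ω_6^25

X[5] = 7.0000-5.1962i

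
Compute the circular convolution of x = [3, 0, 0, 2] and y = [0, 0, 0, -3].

(x ⊛ y)[n] = Σ(m=0 to 3) x[m] · y[(n-m) mod 4]

Computing each output sample:
(x ⊛ y)[0] = 0
(x ⊛ y)[1] = 0
(x ⊛ y)[2] = -6
(x ⊛ y)[3] = -9

x ⊛ y = [0, 0, -6, -9]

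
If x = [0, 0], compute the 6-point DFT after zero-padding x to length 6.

Original 2-point DFT: [0, 0]
Zero-padded 6-point DFT provides frequency interpolation.

DFT_6([x, 0, ...]) = [0, 0, 0, 0, 0, 0]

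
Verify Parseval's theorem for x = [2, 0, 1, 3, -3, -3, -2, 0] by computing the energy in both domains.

Time domain:
Σ|x[n]|² = |2|² + |0|² + |1|² + |3|² + |-3|² + |-3|² + |-2|² + |0|² = 36.0000

Frequency domain:
(1/8)Σ|X[k]|² = (1/8)(|-2|² + |5.0000-7.2426i|² + |6i|² + |5.0000-1.2426i|² + |-2|² + |5.0000+1.2426i|² + |-6i|² + |5.0000+7.2426i|²) = (1/8)·288.0000 = 36.0000

Both sides agree, confirming Parseval's theorem.

Σ|x[n]|² = (1/N)Σ|X[k]|² = 36.0000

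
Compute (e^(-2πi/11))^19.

Since ω_11^11 = 1, powers reduce modulo 11.
19 mod 11 = 8
So ω_11^19 = ω_11^8 = e^(-2πi·8/11)

ω_11^19 = ω_11^8 = -0.1423+0.9898i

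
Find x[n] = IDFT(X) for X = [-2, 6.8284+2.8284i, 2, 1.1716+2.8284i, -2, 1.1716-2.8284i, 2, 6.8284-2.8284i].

x[n] = (1/8) Σ(k=0 to 7) X[k] · e^(2πikn/8)

Computing each x[n]:
x[0] = 2
x[1] = 0
x[2] = -1
x[3] = -2
x[4] = -2
x[5] = 0
x[6] = -1
x[7] = 2

x = [2, 0, -1, -2, -2, 0, -1, 2]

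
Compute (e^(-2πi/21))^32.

Since ω_21^21 = 1, powers reduce modulo 21.
32 mod 21 = 11
So ω_21^32 = ω_21^11 = e^(-2πi·11/21)

ω_21^32 = ω_21^11 = -0.9888+0.1490i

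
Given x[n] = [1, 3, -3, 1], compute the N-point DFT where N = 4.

X[k] = Σ(n=0 to 3) x[n] · ω_4^(nk)
where ω_4 = e^(-2πi/4)

Computing each X[k]:
X[0] = 2
X[1] = 4-2i
X[2] = -6
X[3] = 4+2i

X = [2, 4-2i, -6, 4+2i]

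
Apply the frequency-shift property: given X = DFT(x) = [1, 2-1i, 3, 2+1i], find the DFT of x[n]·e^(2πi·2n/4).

Modulation property: DFT(ω_4^(-2n)·x[n]) = X[(k-2) mod 4], so circularly shift X by 2 positions.

X[k-2] = [3, 2+1i, 1, 2-1i]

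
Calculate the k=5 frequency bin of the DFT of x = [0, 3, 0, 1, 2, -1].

X[5] = Σ(n=0 to 5) x[n] · ω_6^(5n) where ω_6 = e^(-2πi/6)
= (0)·ω_6^0 + (3)·ω_6^5 + (0)·ω_6^10 + (1)·ω_6^15 + (2)·ω_6^20 + (-1)·ω_6^25

X[5] = -1.0000+1.7321i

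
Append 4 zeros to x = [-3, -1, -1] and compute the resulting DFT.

Original 3-point DFT: [-5, -2, -2]
Zero-padded 7-point DFT provides frequency interpolation.

DFT_7([x, 0, ...]) = [-5, -3.4010+1.7568i, -1.8765+0.5410i, -2.7225-0.3479i, -2.7225+0.3479i, -1.8765-0.5410i, -3.4010-1.7568i]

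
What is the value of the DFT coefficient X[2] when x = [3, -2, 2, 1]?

X[2] = Σ(n=0 to 3) x[n] · ω_4^(2n) where ω_4 = e^(-2πi/4)
= (3)·ω_4^0 + (-2)·ω_4^2 + (2)·ω_4^4 + (1)·ω_4^6

X[2] = 6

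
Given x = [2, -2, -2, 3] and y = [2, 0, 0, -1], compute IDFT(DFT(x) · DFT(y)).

(x ⊛ y)[n] = Σ(m=0 to 3) x[m] · y[(n-m) mod 4]

Computing each output sample:
(x ⊛ y)[0] = 6
(x ⊛ y)[1] = -2
(x ⊛ y)[2] = -7
(x ⊛ y)[3] = 4

x ⊛ y = [6, -2, -7, 4]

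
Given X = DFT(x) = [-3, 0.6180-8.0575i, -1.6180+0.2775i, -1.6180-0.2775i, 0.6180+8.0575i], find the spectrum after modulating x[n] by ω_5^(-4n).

Modulation property: DFT(ω_5^(-4n)·x[n]) = X[(k-4) mod 5], so circularly shift X by 4 positions.

X[k-4] = [0.6180-8.0575i, -1.6180+0.2775i, -1.6180-0.2775i, 0.6180+8.0575i, -3]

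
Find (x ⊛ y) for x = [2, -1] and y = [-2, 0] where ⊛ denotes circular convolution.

(x ⊛ y)[n] = Σ(m=0 to 1) x[m] · y[(n-m) mod 2]

Computing each output sample:
(x ⊛ y)[0] = -4
(x ⊛ y)[1] = 2

x ⊛ y = [-4, 2]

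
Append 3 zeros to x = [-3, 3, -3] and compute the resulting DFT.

Original 3-point DFT: [-3, -3.0000-5.1962i, -3.0000+5.1962i]
Zero-padded 6-point DFT provides frequency interpolation.

DFT_6([x, 0, ...]) = [-3, 0, -3.0000-5.1962i, -9, -3.0000+5.1962i, 0]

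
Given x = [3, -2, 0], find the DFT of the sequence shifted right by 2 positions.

Time shift by 2: X_shifted[k] = ω_3^(2k) · X[k]
Shifted x = [-2, 0, 3]

DFT(x[n-2]) = [1, -3.5000+2.5981i, -3.5000-2.5981i]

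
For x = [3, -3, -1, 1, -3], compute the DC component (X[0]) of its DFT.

X[0] = Σ(n=0 to 4) x[n] · ω_5^0 = Σ x[n]
= (3) + (-3) + (-1) + (1) + (-3)

X[0] = -3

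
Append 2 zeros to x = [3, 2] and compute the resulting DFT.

Original 2-point DFT: [5, 1]
Zero-padded 4-point DFT provides frequency interpolation.

DFT_4([x, 0, ...]) = [5, 3-2i, 1, 3+2i]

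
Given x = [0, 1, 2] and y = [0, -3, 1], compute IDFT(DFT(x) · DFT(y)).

(x ⊛ y)[n] = Σ(m=0 to 2) x[m] · y[(n-m) mod 3]

Computing each output sample:
(x ⊛ y)[0] = -5
(x ⊛ y)[1] = 2
(x ⊛ y)[2] = -3

x ⊛ y = [-5, 2, -3]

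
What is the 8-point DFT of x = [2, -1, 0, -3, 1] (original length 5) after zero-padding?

Original 5-point DFT: [-1, 4.4271+0.1388i, 1.0729+4.0287i, 1.0729-4.0287i, 4.4271-0.1388i]
Zero-padded 8-point DFT provides frequency interpolation.

DFT_8([x, 0, ...]) = [-1, 2.4142+2.8284i, 3-2i, -0.4142+2.8284i, 7, -0.4142-2.8284i, 3+2i, 2.4142-2.8284i]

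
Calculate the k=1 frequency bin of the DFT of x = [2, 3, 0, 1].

X[1] = Σ(n=0 to 3) x[n] · ω_4^(1n) where ω_4 = e^(-2πi/4)
= (2)·ω_4^0 + (3)·ω_4^1 + (0)·ω_4^2 + (1)·ω_4^3

X[1] = 2-2i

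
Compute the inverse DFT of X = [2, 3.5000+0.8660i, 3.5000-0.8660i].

x[n] = (1/3) Σ(k=0 to 2) X[k] · e^(2πikn/3)

Computing each x[n]:
x[0] = 3
x[1] = -1
x[2] = 0

x = [3, -1, 0]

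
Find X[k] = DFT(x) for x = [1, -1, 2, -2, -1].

X[k] = Σ(n=0 to 4) x[n] · ω_5^(nk)
where ω_5 = e^(-2πi/5)

Computing each X[k]:
X[0] = -1
X[1] = 0.3820-2.3511i
X[2] = 2.6180+3.8042i
X[3] = 2.6180-3.8042i
X[4] = 0.3820+2.3511i

X = [-1, 0.3820-2.3511i, 2.6180+3.8042i, 2.6180-3.8042i, 0.3820+2.3511i]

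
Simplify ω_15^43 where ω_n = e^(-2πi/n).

Since ω_15^15 = 1, powers reduce modulo 15.
43 mod 15 = 13
So ω_15^43 = ω_15^13 = e^(-2πi·13/15)

ω_15^43 = ω_15^13 = 0.6691+0.7431i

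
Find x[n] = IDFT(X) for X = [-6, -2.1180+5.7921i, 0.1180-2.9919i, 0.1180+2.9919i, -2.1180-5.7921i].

x[n] = (1/5) Σ(k=0 to 4) X[k] · e^(2πikn/5)

Computing each x[n]:
x[0] = -2
x[1] = -3
x[2] = -3
x[3] = 2
x[4] = 0

x = [-2, -3, -3, 2, 0]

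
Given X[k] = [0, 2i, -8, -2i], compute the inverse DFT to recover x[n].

x[n] = (1/4) Σ(k=0 to 3) X[k] · e^(2πikn/4)

Computing each x[n]:
x[0] = -2
x[1] = 1
x[2] = -2
x[3] = 3

x = [-2, 1, -2, 3]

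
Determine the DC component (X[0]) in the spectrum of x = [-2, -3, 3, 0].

X[0] = Σ(n=0 to 3) x[n] · ω_4^0 = Σ x[n]
= (-2) + (-3) + (3) + (0)

X[0] = -2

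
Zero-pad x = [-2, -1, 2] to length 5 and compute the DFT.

Original 3-point DFT: [-1, -2.5000+2.5981i, -2.5000-2.5981i]
Zero-padded 5-point DFT provides frequency interpolation.

DFT_5([x, 0, ...]) = [-1, -3.9271-0.2245i, -0.5729+2.4899i, -0.5729-2.4899i, -3.9271+0.2245i]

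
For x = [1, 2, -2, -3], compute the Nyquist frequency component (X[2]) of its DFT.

X[2] = Σ(n=0 to 3) x[n] · ω_4^(2n) where ω_4 = e^(-2πi/4)
= (1)·ω_4^0 + (2)·ω_4^2 + (-2)·ω_4^4 + (-3)·ω_4^6

X[2] = 0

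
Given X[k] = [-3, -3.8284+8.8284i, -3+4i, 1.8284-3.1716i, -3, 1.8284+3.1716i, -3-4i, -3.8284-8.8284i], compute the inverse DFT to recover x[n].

x[n] = (1/8) Σ(k=0 to 7) X[k] · e^(2πikn/8)

Computing each x[n]:
x[0] = -2
x[1] = -3
x[2] = -3
x[3] = 1
x[4] = -1
x[5] = 1
x[6] = 3
x[7] = 1

x = [-2, -3, -3, 1, -1, 1, 3, 1]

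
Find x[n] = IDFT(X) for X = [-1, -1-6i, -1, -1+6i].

x[n] = (1/4) Σ(k=0 to 3) X[k] · e^(2πikn/4)

Computing each x[n]:
x[0] = -1
x[1] = 3
x[2] = 0
x[3] = -3

x = [-1, 3, 0, -3]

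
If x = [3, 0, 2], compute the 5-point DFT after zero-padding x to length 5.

Original 3-point DFT: [5, 2.0000+1.7321i, 2.0000-1.7321i]
Zero-padded 5-point DFT provides frequency interpolation.

DFT_5([x, 0, ...]) = [5, 1.3820-1.1756i, 3.6180+1.9021i, 3.6180-1.9021i, 1.3820+1.1756i]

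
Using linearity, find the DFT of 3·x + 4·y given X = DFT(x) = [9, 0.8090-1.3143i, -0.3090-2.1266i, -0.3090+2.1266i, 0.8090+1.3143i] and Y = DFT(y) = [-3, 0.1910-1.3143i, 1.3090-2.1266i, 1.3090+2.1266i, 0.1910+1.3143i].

By linearity: DFT(3x + 4y) = 3·DFT(x) + 4·DFT(y)
= 3·[9, 0.8090-1.3143i, -0.3090-2.1266i, -0.3090+2.1266i, 0.8090+1.3143i] + 4·[-3, 0.1910-1.3143i, 1.3090-2.1266i, 1.3090+2.1266i, 0.1910+1.3143i]

Computing element-wise:
Z[0] = 3·(9) + 4·(-3) = 15
Z[1] = 3·(0.8090-1.3143i) + 4·(0.1910-1.3143i) = 3.1910-9.2001i
Z[2] = 3·(-0.3090-2.1266i) + 4·(1.3090-2.1266i) = 4.3090-14.8862i
Z[3] = 3·(-0.3090+2.1266i) + 4·(1.3090+2.1266i) = 4.3090+14.8862i
Z[4] = 3·(0.8090+1.3143i) + 4·(0.1910+1.3143i) = 3.1910+9.2001i

DFT(3x + 4y) = 3·X + 4·Y = [15, 3.1910-9.2001i, 4.3090-14.8862i, 4.3090+14.8862i, 3.1910+9.2001i]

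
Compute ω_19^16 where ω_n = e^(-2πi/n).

ω_19^16 = e^(-2πi·16/19)
= cos(-2π·16/19) + i·sin(-2π·16/19)
= cos(-32π/19) + i·sin(-32π/19)

ω_19^16 = cos(-32π/19) + i·sin(-32π/19) = 0.5469+0.8372i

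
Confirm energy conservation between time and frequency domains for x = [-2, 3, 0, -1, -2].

Time domain:
Σ|x[n]|² = |-2|² + |3|² + |0|² + |-1|² + |-2|² = 18.0000

Frequency domain:
(1/5)Σ|X[k]|² = (1/5)(|-2|² + |-0.8820-5.3431i|² + |-3.1180-1.9879i|² + |-3.1180+1.9879i|² + |-0.8820+5.3431i|²) = (1/5)·90.0000 = 18.0000

Both sides agree, confirming Parseval's theorem.

Σ|x[n]|² = (1/N)Σ|X[k]|² = 18.0000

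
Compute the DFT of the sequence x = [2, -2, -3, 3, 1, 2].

X[k] = Σ(n=0 to 5) x[n] · ω_6^(nk)
where ω_6 = e^(-2πi/6)

Computing each X[k]:
X[0] = 3
X[1] = 6.9282i
X[2] = 6
X[3] = -3
X[4] = 6
X[5] = -6.9282i

X = [3, 6.9282i, 6, -3, 6, -6.9282i]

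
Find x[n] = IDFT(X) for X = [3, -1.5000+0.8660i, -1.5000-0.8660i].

x[n] = (1/3) Σ(k=0 to 2) X[k] · e^(2πikn/3)

Computing each x[n]:
x[0] = 0
x[1] = 1
x[2] = 2

x = [0, 1, 2]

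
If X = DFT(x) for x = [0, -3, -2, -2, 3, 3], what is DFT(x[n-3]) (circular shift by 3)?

Time shift by 3: X_shifted[k] = ω_6^(3k) · X[k]
Shifted x = [-2, 3, 3, 0, -3, -2]

DFT(x[n-3]) = [-1, -1.5000-9.5263i, -2.5000+0.8660i, -3, -2.5000-0.8660i, -1.5000+9.5263i]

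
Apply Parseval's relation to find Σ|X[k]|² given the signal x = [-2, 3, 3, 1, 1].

Parseval: Σ|x[n]|² = (1/N)Σ|X[k]|², so Σ|X[k]|² = N·Σ|x[n]|² = 5·24.0000

Σ|X[k]|² = N·Σ|x[n]|² = 5·24.0000 = 120.0000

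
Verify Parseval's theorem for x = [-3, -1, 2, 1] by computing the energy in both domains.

Time domain:
Σ|x[n]|² = |-3|² + |-1|² + |2|² + |1|² = 15.0000

Frequency domain:
(1/4)Σ|X[k]|² = (1/4)(|-1|² + |-5+2i|² + |-1|² + |-5-2i|²) = (1/4)·60.0000 = 15.0000

Both sides agree, confirming Parseval's theorem.

Σ|x[n]|² = (1/N)Σ|X[k]|² = 15.0000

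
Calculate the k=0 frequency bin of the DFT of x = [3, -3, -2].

X[0] = Σ(n=0 to 2) x[n] · ω_3^0 = Σ x[n]
= (3) + (-3) + (-2)

X[0] = -2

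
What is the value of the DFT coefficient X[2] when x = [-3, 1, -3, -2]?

X[2] = Σ(n=0 to 3) x[n] · ω_4^(2n) where ω_4 = e^(-2πi/4)
= (-3)·ω_4^0 + (1)·ω_4^2 + (-3)·ω_4^4 + (-2)·ω_4^6

X[2] = -5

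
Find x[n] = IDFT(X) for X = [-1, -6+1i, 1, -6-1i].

x[n] = (1/4) Σ(k=0 to 3) X[k] · e^(2πikn/4)

Computing each x[n]:
x[0] = -3
x[1] = -1
x[2] = 3
x[3] = 0

x = [-3, -1, 3, 0]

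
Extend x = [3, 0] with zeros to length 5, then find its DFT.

Original 2-point DFT: [3, 3]
Zero-padded 5-point DFT provides frequency interpolation.

DFT_5([x, 0, ...]) = [3, 3, 3, 3, 3]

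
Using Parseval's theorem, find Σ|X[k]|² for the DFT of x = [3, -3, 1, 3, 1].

Parseval: Σ|x[n]|² = (1/N)Σ|X[k]|², so Σ|X[k]|² = N·Σ|x[n]|² = 5·29.0000

Σ|X[k]|² = N·Σ|x[n]|² = 5·29.0000 = 145.0000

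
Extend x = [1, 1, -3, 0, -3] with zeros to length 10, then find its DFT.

Original 5-point DFT: [-4, 2.8090-2.0409i, 1.6910-5.2043i, 1.6910+5.2043i, 2.8090+2.0409i]
Zero-padded 10-point DFT provides frequency interpolation.

DFT_10([x, 0, ...]) = [-4, 3.3090+4.0287i, 2.8090-2.0409i, 2.1910+0.1388i, 1.6910-5.2043i, -6, 1.6910+5.2043i, 2.1910-0.1388i, 2.8090+2.0409i, 3.3090-4.0287i]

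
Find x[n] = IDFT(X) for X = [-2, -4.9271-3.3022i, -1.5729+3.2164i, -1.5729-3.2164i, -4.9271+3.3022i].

x[n] = (1/5) Σ(k=0 to 4) X[k] · e^(2πikn/5)

Computing each x[n]:
x[0] = -3
x[1] = 0
x[2] = 3
x[3] = -1
x[4] = -1

x = [-3, 0, 3, -1, -1]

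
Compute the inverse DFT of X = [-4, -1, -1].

x[n] = (1/3) Σ(k=0 to 2) X[k] · e^(2πikn/3)

Computing each x[n]:
x[0] = -2
x[1] = -1
x[2] = -1

x = [-2, -1, -1]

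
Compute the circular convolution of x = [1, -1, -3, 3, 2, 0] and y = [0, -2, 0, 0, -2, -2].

(x ⊛ y)[n] = Σ(m=0 to 5) x[m] · y[(n-m) mod 6]

Computing each output sample:
(x ⊛ y)[0] = 8
(x ⊛ y)[1] = -2
(x ⊛ y)[2] = -8
(x ⊛ y)[3] = 2
(x ⊛ y)[4] = -8
(x ⊛ y)[5] = -4

x ⊛ y = [8, -2, -8, 2, -8, -4]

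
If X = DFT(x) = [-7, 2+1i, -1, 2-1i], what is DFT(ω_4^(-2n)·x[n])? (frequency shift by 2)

Modulation property: DFT(ω_4^(-2n)·x[n]) = X[(k-2) mod 4], so circularly shift X by 2 positions.

X[k-2] = [-1, 2-1i, -7, 2+1i]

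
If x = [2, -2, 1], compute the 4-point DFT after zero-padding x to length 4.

Original 3-point DFT: [1, 2.5000+2.5981i, 2.5000-2.5981i]
Zero-padded 4-point DFT provides frequency interpolation.

DFT_4([x, 0, ...]) = [1, 1+2i, 5, 1-2i]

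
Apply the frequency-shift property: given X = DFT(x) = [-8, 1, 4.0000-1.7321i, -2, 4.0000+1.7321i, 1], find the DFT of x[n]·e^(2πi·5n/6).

Modulation property: DFT(ω_6^(-5n)·x[n]) = X[(k-5) mod 6], so circularly shift X by 5 positions.

X[k-5] = [1, 4.0000-1.7321i, -2, 4.0000+1.7321i, 1, -8]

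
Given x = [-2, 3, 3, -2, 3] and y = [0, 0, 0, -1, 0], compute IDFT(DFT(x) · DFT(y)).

(x ⊛ y)[n] = Σ(m=0 to 4) x[m] · y[(n-m) mod 5]

Computing each output sample:
(x ⊛ y)[0] = -3
(x ⊛ y)[1] = 2
(x ⊛ y)[2] = -3
(x ⊛ y)[3] = 2
(x ⊛ y)[4] = -3

x ⊛ y = [-3, 2, -3, 2, -3]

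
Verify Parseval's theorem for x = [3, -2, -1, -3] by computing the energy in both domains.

Time domain:
Σ|x[n]|² = |3|² + |-2|² + |-1|² + |-3|² = 23.0000

Frequency domain:
(1/4)Σ|X[k]|² = (1/4)(|-3|² + |4-1i|² + |7|² + |4+1i|²) = (1/4)·92.0000 = 23.0000

Both sides agree, confirming Parseval's theorem.

Σ|x[n]|² = (1/N)Σ|X[k]|² = 23.0000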